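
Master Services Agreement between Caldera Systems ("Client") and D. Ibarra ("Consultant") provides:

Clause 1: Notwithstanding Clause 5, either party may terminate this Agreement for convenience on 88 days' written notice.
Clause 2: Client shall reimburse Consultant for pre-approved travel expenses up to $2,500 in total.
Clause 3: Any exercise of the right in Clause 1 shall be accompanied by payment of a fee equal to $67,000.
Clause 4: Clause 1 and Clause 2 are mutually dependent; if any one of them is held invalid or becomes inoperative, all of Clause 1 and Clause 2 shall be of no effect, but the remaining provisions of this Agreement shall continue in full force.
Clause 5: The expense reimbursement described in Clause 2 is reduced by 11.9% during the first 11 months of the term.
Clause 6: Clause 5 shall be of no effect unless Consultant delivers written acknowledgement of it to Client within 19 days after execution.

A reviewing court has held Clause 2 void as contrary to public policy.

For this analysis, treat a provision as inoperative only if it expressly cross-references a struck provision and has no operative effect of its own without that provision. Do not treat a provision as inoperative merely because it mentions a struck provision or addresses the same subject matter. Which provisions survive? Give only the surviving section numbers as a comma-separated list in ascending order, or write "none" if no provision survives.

4

Clause 2 is struck. Clause 5 operates only by reference to Clause 2, so it falls with Clause 2. Clause 6 operates only by reference to Clause 5, so it falls with Clause 5. Clause 4 declares Clause 1 and Clause 2 mutually dependent; since one of them has fallen, all of them are of no effect. That brings down Clause 1 as well. Clause 3 in turn depends solely on a provision now struck and likewise falls. The remainder continues in force under Clause 4. Only Clause 4 remains in effect.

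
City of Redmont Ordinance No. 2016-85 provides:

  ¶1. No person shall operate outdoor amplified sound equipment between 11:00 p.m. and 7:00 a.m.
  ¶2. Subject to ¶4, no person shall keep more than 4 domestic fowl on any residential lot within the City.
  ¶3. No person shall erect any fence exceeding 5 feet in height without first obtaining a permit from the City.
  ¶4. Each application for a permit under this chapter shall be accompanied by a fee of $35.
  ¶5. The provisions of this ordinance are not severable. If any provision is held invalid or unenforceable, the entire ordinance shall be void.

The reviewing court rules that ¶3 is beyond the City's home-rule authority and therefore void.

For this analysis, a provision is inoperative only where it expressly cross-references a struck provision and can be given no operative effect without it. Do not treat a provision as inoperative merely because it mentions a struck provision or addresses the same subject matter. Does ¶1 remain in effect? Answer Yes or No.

¶3 is struck. Nothing else in the ordinance is defined by reference to ¶3. ¶5 provides that the ordinance is not severable, so the invalidity of any one provision voids the entire ordinance. No provision of the ordinance survives. ¶1 is among the inoperative provisions, so the answer is no.

No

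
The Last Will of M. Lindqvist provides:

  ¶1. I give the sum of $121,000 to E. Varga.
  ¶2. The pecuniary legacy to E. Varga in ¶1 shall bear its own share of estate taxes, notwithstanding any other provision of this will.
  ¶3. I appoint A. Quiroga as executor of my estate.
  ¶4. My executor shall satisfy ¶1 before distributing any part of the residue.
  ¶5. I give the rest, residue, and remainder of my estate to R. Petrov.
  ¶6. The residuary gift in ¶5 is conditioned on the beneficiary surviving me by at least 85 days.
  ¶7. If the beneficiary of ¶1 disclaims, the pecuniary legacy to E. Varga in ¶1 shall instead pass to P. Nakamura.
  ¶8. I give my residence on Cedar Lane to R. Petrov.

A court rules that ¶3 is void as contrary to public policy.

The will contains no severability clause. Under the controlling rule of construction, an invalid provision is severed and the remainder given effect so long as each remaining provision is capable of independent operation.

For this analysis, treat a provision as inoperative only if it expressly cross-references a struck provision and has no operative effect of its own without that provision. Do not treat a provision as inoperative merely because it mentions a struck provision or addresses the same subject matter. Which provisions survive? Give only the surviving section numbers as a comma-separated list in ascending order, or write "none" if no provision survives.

1, 2, 4, 5, 6, 7, 8

¶3 is struck. No other provision's operative terms depend on ¶3. With no severability clause, the stated default rule severs what cannot stand and enforces each remaining provision that can operate on its own. That leaves ¶1, ¶2, ¶4, ¶5, ¶6, ¶7, and ¶8 in effect.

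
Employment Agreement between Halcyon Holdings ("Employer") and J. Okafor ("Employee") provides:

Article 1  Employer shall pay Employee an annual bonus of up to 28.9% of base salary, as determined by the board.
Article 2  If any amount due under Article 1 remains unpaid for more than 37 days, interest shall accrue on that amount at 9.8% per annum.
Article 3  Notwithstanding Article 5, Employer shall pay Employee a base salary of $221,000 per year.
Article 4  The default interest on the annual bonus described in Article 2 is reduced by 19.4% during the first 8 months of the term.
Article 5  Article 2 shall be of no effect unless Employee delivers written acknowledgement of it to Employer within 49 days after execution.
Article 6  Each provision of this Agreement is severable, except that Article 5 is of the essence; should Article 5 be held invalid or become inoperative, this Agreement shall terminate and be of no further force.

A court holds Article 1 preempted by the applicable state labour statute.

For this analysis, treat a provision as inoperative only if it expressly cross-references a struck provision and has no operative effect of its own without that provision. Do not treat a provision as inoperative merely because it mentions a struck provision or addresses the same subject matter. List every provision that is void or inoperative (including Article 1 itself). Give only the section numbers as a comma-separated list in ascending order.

Article 1 is struck. Article 2 operates only by reference to Article 1, so it falls with Article 1. The whole of Article 4 is the introductory reduction to the default interest on the annual bonus, defined by reference to Article 2, so Article 4 cannot stand once Article 2 is removed. Article 5 operates only by reference to Article 2, so it falls with Article 2. Article 6 makes Article 5 an essential term, and Article 5 has been rendered inoperative by the cascade; under Article 6, the entire Agreement is therefore void. No provision of the Agreement survives.

1, 2, 3, 4, 5, 6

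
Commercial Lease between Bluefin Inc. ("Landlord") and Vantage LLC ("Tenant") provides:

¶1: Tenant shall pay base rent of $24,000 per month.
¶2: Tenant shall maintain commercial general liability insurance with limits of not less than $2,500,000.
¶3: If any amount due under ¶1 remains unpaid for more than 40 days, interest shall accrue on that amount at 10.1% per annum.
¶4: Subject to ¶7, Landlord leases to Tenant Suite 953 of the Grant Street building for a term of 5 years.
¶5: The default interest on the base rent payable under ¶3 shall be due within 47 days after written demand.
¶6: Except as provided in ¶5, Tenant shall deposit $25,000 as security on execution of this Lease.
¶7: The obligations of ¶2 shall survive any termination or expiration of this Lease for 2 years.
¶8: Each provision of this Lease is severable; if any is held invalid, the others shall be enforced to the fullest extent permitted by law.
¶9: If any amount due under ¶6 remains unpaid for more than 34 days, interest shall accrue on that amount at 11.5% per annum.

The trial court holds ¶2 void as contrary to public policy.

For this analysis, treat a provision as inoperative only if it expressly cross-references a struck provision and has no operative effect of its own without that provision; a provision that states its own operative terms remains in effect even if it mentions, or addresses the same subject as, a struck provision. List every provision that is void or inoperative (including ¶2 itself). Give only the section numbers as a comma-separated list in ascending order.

2, 7

¶2 is struck. ¶7 has no operative effect of its own apart from ¶2 and is therefore inoperative. ¶4 mentions ¶7 but its own obligation stands independently of ¶7, so ¶4 is not affected. Under the severability clause in ¶8, the remaining provisions continue in force. That leaves ¶1, ¶3, ¶4, ¶5, ¶6, ¶8, and ¶9 in effect.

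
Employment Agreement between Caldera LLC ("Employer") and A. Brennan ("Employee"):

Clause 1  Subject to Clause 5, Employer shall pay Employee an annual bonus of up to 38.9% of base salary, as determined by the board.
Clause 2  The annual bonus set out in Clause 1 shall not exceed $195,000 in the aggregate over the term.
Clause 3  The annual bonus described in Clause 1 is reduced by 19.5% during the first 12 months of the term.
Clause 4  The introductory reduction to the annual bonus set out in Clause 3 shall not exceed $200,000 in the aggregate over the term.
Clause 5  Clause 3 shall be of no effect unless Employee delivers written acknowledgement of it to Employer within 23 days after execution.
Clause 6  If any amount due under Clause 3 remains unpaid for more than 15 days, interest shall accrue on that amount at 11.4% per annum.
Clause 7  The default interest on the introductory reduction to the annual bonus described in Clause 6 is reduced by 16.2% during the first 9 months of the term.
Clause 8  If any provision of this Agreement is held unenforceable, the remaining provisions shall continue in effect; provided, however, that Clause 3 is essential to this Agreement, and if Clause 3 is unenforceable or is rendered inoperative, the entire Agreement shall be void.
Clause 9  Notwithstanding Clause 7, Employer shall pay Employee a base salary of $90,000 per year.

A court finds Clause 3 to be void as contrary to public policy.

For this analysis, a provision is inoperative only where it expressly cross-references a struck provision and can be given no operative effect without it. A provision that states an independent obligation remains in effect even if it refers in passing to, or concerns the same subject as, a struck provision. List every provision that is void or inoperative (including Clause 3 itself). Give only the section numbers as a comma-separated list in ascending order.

1, 2, 3, 4, 5, 6, 7, 8, 9

Clause 3 is struck. Clause 4 does nothing except set the aggregate cap on the introductory reduction to the annual bonus by reference to Clause 3; with Clause 3 gone it has no independent effect and is inoperative. The only function of Clause 5 is the acknowledgement condition for Clause 3, so it cannot stand once Clause 3 is removed. Clause 6 has no operative effect of its own apart from Clause 3 and is therefore inoperative. The whole of Clause 7 is the introductory reduction to the default interest on the introductory reduction to the annual bonus, defined by reference to Clause 6, so Clause 7 cannot stand once Clause 6 is removed. Clause 8 makes Clause 3 an essential term, and Clause 3 is the provision held invalid; under Clause 8, the entire Agreement is therefore void. No provision of the Agreement survives.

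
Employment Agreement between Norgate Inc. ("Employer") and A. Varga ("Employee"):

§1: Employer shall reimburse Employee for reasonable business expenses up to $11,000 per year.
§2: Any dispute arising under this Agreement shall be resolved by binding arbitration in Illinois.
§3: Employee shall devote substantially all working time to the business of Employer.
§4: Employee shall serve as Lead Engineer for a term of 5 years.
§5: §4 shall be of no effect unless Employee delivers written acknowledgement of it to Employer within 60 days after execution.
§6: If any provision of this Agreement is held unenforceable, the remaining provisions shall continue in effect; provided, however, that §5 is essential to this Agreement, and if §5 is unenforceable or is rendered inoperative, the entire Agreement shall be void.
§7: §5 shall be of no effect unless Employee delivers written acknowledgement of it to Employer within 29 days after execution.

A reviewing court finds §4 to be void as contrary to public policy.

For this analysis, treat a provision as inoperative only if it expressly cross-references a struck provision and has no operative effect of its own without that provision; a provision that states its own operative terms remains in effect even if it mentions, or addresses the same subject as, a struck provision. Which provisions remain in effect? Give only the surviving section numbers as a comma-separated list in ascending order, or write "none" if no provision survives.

§4 is struck. The only function of §5 is the acknowledgement condition for §4, so it cannot stand once §4 is removed. §7 merely fixes the acknowledgement condition for §5; with §5 gone it has nothing to operate on and falls away. §6 makes §5 an essential term, and §5 has been rendered inoperative by the cascade; under §6, the entire Agreement is therefore void. No provision of the Agreement survives.

none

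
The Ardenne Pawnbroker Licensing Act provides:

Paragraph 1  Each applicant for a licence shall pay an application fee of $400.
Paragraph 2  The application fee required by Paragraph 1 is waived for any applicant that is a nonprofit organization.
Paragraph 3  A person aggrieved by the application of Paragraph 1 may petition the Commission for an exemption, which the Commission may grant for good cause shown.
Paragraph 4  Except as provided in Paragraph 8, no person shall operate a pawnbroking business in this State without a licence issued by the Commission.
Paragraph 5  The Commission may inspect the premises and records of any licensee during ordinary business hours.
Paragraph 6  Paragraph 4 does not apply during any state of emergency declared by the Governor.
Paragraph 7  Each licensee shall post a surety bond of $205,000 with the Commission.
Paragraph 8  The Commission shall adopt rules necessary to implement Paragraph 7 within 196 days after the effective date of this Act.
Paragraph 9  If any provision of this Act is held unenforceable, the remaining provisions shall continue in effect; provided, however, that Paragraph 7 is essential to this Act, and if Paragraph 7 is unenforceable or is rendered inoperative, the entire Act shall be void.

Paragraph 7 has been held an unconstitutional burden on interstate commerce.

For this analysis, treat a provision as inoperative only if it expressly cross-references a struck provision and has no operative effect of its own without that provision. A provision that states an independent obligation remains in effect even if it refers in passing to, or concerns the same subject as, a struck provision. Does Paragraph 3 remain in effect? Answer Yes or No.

Paragraph 7 is struck. Paragraph 8 operates only by reference to Paragraph 7, so it falls with Paragraph 7. Paragraph 9 makes Paragraph 7 an essential term, and Paragraph 7 is the provision held invalid; under Paragraph 9, the entire Act is therefore void. No provision of the Act survives. Paragraph 3 is among the inoperative provisions, so the answer is no.

No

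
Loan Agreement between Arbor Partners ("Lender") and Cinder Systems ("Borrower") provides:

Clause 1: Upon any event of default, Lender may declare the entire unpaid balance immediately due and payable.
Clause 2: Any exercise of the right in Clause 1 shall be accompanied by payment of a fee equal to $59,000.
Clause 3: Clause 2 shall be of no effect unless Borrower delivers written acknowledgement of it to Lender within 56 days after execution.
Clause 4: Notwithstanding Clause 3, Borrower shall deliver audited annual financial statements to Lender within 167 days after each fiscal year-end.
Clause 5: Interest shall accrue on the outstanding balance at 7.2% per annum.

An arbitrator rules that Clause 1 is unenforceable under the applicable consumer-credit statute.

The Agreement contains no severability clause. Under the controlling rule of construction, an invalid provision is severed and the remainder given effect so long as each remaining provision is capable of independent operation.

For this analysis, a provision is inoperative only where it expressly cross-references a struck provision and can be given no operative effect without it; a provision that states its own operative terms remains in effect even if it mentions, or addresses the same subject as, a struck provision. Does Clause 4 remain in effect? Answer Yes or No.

Yes

Clause 1 is struck. The only function of Clause 2 is the exercise fee for Clause 1, so it cannot stand once Clause 1 is removed. Clause 3 merely fixes the acknowledgement condition for Clause 2; with Clause 2 gone it has nothing to operate on and falls away. Although Clause 4 refers to Clause 3, its operative terms do not depend on Clause 3, so it remains in effect. With no severability clause, the stated default rule severs what cannot stand and enforces each remaining provision that can operate on its own. Clause 4 and Clause 5 remain in effect. Clause 4 is among the surviving provisions, so the answer is yes.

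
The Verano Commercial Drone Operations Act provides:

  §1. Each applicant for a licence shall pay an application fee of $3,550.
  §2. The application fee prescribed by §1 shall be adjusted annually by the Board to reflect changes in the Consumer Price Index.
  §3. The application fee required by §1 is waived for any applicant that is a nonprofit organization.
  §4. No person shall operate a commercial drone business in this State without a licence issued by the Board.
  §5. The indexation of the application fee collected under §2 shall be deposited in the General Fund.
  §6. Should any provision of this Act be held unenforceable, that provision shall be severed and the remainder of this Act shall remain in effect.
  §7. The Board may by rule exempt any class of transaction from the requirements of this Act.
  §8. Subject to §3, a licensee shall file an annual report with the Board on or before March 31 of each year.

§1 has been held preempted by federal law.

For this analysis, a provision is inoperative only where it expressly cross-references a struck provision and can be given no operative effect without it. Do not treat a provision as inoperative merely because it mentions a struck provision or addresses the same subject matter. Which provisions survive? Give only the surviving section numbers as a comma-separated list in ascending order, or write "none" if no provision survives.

§1 is struck. §2 does nothing except set the indexation of the application fee by reference to §1; with §1 gone it has no independent effect and is inoperative. §3 has no operative effect of its own apart from §1 and is therefore inoperative. The whole of §5 is the disposition of the indexation of the application fee, defined by reference to §2, so §5 cannot stand once §2 is removed. Although §8 refers to §3, its operative terms do not depend on §3, so it remains in effect. §6 is a severability clause and preserves every provision that can still be given independent effect. §4, §6, §7, and §8 remain in effect.

4, 6, 7, 8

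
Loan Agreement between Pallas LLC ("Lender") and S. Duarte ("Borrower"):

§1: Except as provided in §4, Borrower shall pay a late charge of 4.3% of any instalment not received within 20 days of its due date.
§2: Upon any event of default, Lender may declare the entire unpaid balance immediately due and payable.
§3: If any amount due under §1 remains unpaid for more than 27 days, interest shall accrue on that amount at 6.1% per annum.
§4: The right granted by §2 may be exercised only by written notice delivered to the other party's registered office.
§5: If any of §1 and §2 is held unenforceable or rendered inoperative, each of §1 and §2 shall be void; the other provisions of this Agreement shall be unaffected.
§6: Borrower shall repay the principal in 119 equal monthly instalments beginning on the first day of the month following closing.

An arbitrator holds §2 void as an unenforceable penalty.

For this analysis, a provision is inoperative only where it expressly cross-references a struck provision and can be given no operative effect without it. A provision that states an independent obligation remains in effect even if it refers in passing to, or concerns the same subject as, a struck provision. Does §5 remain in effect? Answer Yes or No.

§2 is struck. §4 operates only by reference to §2, so it falls with §2. §5 declares §1 and §2 mutually dependent; since one of them has fallen, all of them are of no effect. That brings down §1 as well. §3 in turn depends solely on a provision now struck and likewise falls. The remainder continues in force under §5. That leaves §5 and §6 in effect. §5 is among the surviving provisions, so the answer is yes.

Yes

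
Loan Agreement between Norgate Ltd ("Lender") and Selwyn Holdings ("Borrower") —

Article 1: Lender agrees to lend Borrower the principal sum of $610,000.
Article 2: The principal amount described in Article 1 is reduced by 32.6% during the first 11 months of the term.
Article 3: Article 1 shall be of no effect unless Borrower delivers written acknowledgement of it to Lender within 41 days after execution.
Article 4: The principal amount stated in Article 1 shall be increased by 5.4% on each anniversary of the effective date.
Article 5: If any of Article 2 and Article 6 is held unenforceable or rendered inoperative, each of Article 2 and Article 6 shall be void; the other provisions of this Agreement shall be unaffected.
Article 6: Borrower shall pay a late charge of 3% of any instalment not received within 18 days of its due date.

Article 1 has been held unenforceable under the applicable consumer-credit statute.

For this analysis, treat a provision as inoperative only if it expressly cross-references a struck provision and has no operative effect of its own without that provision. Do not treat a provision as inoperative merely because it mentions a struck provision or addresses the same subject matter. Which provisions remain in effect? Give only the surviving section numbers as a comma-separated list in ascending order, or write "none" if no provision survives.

Article 1 is struck. Article 2 does nothing except set the introductory reduction to the principal amount by reference to Article 1; with Article 1 gone it has no independent effect and is inoperative. Article 3 merely fixes the acknowledgement condition for Article 1; with Article 1 gone it has nothing to operate on and falls away. Article 4 operates only by reference to Article 1, so it falls with Article 1. Article 5 declares Article 2 and Article 6 mutually dependent; since one of them has fallen, all of them are of no effect. That brings down Article 6 as well. The remainder continues in force under Article 5. Only Article 5 remains in effect.

5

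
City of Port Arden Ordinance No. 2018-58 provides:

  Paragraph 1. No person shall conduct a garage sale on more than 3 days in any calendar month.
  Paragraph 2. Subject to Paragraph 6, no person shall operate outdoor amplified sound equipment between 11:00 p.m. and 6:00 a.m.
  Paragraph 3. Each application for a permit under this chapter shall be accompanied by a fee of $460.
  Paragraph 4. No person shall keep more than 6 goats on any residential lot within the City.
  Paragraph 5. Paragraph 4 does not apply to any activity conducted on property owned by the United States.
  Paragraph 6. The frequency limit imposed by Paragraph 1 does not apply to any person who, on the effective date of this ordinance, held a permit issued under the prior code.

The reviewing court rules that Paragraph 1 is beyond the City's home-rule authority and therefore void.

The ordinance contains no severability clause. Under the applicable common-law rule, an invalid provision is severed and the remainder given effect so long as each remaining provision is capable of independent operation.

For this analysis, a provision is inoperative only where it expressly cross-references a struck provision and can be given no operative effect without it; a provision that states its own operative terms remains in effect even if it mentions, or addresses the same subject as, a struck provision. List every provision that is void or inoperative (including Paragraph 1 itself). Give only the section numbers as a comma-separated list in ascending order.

1, 6

Paragraph 1 is struck. Paragraph 6 has no operative effect of its own apart from Paragraph 1 and is therefore inoperative. Although Paragraph 2 refers to Paragraph 6, its operative terms do not depend on Paragraph 6, so it remains in effect. With no severability clause, the stated default rule severs what cannot stand and enforces each remaining provision that can operate on its own. The provisions still in force are Paragraph 2, Paragraph 3, Paragraph 4, and Paragraph 5.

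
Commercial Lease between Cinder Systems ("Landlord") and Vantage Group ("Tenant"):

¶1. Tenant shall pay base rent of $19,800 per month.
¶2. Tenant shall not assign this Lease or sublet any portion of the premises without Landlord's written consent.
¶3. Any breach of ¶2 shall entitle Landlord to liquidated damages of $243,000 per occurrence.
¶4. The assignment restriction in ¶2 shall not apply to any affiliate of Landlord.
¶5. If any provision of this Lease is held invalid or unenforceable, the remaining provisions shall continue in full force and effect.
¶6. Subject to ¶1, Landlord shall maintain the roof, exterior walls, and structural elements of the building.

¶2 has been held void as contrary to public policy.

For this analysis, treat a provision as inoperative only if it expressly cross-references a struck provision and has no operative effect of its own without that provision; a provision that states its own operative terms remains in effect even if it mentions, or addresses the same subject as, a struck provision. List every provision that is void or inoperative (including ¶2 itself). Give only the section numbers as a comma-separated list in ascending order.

¶2 is struck. The whole of ¶3 is the liquidated-damages amount, defined by reference to ¶2, so ¶3 cannot stand once ¶2 is removed. The whole of ¶4 is the carve-out from the assignment restriction, defined by reference to ¶2, so ¶4 cannot stand once ¶2 is removed. Under the severability clause in ¶5, the remaining provisions continue in force. That leaves ¶1, ¶5, and ¶6 in effect.

2, 3, 4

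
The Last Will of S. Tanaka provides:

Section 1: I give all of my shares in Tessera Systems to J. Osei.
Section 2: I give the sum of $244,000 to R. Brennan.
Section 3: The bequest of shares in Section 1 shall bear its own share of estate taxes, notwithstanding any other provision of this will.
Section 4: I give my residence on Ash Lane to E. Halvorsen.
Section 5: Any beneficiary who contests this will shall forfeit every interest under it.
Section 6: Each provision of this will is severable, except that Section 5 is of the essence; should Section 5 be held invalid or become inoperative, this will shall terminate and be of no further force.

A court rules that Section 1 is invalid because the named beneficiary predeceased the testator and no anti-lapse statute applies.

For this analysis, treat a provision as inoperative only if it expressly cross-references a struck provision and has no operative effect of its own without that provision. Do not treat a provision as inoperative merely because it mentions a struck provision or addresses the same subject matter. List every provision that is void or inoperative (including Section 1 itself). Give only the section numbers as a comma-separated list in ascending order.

1, 3

Section 1 is struck. Section 3 operates only by reference to Section 1, so it falls with Section 1. Section 6 makes Section 5 an essential term, but Section 5 is unaffected, so the severability proviso in Section 6 preserves the remaining provisions. Section 2, Section 4, Section 5, and Section 6 remain in effect.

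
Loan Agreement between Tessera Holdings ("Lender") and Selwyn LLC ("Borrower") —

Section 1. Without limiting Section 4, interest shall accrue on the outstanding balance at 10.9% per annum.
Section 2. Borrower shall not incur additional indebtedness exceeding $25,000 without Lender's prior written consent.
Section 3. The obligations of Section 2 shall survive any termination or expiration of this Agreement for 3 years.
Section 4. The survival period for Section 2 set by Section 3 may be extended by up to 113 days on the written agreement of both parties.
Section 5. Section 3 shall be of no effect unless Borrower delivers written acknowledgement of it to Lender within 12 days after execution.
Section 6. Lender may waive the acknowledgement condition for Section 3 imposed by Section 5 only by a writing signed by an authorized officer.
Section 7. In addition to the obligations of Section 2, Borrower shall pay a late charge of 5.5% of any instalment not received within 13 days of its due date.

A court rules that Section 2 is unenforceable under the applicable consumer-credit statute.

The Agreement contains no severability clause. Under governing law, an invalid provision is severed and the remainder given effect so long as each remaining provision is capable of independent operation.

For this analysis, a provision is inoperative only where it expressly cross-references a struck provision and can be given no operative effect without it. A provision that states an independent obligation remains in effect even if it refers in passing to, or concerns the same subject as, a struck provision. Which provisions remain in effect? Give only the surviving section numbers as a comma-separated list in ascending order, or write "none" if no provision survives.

1, 7

Section 2 is struck. The only function of Section 3 is the survival period for Section 2, so it cannot stand once Section 2 is removed. Section 4 operates only by reference to Section 3, so it falls with Section 3. Section 5 has no operative effect of its own apart from Section 3 and is therefore inoperative. Section 6 merely fixes the waiver condition for Section 5; with Section 5 gone it has nothing to operate on and falls away. Section 7 mentions Section 2 but its own obligation stands independently of Section 2, so Section 7 is not affected. Section 1 mentions Section 4 but its own obligation stands independently of Section 4, so Section 1 is not affected. Under the stated default rule, only provisions that cannot operate independently fall away; the rest are enforced. That leaves Section 1 and Section 7 in effect.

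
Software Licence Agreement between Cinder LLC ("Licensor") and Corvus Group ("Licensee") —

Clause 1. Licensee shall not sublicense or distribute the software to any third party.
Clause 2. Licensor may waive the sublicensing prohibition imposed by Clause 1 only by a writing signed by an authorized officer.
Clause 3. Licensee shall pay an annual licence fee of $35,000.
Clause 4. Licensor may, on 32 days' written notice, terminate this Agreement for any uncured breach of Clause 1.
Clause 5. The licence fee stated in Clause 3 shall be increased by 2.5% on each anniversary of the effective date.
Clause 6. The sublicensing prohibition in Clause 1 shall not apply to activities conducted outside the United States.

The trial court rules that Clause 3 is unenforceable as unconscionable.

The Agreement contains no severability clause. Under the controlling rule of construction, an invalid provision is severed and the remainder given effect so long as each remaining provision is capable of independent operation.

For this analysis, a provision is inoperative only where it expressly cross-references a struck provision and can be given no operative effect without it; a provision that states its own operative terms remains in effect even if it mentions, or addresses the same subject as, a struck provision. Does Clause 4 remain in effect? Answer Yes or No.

Clause 3 is struck. Clause 5 does nothing except set the escalation of the licence fee by reference to Clause 3; with Clause 3 gone it has no independent effect and is inoperative. Under the stated default rule, only provisions that cannot operate independently fall away; the rest are enforced. That leaves Clause 1, Clause 2, Clause 4, and Clause 6 in effect. Clause 4 is among the surviving provisions, so the answer is yes.

Yes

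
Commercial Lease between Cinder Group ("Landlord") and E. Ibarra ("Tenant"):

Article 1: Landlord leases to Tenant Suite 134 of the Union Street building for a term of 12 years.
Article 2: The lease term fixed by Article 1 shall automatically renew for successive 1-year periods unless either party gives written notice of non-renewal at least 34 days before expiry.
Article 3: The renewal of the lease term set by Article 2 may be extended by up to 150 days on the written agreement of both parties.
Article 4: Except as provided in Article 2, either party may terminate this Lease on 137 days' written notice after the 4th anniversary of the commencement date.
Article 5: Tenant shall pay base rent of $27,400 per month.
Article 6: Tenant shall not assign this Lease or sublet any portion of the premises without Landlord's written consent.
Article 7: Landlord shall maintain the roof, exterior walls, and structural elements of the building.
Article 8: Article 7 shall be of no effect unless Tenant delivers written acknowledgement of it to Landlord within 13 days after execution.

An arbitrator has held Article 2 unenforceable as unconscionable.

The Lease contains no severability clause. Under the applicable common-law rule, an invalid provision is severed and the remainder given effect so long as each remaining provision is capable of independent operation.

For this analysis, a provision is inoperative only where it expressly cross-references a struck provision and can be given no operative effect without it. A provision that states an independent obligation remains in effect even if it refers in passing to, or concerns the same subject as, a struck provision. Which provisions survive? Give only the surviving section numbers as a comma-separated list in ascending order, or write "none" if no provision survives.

Article 2 is struck. Article 3 has no operative effect of its own apart from Article 2 and is therefore inoperative. Although Article 4 refers to Article 2, its operative terms do not depend on Article 2, so it remains in effect. With no severability clause, the stated default rule severs what cannot stand and enforces each remaining provision that can operate on its own. That leaves Article 1, Article 4, Article 5, Article 6, Article 7, and Article 8 in effect.

1, 4, 5, 6, 7, 8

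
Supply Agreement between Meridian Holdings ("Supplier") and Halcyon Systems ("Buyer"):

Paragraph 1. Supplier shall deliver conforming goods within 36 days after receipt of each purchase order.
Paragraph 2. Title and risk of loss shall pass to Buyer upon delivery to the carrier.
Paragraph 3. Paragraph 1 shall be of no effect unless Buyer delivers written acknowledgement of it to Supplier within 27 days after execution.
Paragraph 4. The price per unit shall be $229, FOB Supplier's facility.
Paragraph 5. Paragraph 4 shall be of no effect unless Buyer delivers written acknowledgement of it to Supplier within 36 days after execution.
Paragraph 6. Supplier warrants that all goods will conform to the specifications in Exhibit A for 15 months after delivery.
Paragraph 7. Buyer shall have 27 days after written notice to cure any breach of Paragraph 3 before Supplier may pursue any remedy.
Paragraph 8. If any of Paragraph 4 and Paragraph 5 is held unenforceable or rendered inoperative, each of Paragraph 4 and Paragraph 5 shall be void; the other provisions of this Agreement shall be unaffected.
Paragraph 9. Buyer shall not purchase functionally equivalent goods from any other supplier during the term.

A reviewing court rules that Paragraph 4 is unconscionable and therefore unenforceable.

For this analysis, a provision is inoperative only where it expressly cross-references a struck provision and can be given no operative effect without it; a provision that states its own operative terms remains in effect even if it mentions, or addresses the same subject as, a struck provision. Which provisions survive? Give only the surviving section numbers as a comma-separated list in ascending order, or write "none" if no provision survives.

Paragraph 4 is struck. Paragraph 5 merely fixes the acknowledgement condition for Paragraph 4; with Paragraph 4 gone it has nothing to operate on and falls away. Paragraph 8 declares Paragraph 4 and Paragraph 5 mutually dependent; since one of them has fallen, all of them are of no effect. The remainder continues in force under Paragraph 8. The provisions still in force are Paragraph 1, Paragraph 2, Paragraph 3, Paragraph 6, Paragraph 7, Paragraph 8, and Paragraph 9.

1, 2, 3, 6, 7, 8, 9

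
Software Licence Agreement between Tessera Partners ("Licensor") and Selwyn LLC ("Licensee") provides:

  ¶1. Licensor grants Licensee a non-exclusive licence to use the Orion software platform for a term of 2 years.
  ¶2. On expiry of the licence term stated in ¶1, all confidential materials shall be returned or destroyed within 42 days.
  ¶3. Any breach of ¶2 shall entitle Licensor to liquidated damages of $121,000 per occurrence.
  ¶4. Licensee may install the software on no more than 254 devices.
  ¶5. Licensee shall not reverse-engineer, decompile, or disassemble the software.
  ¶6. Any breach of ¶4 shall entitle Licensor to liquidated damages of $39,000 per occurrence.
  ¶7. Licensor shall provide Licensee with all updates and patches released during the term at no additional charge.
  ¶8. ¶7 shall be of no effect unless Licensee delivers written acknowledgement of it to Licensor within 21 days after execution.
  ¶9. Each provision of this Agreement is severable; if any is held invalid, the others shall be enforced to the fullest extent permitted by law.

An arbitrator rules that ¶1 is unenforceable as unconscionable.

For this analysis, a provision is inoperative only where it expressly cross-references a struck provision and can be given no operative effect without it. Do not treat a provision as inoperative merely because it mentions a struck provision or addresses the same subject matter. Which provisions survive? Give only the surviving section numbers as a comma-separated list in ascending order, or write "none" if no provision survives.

4, 5, 6, 7, 8, 9

¶1 is struck. The only function of ¶2 is the return obligation tied to ¶1, so it cannot stand once ¶1 is removed. ¶3 does nothing except set the liquidated-damages amount by reference to ¶2; with ¶2 gone it has no independent effect and is inoperative. ¶9 is a severability clause and preserves every provision that can still be given independent effect. ¶4, ¶5, ¶6, ¶7, ¶8, and ¶9 remain in effect.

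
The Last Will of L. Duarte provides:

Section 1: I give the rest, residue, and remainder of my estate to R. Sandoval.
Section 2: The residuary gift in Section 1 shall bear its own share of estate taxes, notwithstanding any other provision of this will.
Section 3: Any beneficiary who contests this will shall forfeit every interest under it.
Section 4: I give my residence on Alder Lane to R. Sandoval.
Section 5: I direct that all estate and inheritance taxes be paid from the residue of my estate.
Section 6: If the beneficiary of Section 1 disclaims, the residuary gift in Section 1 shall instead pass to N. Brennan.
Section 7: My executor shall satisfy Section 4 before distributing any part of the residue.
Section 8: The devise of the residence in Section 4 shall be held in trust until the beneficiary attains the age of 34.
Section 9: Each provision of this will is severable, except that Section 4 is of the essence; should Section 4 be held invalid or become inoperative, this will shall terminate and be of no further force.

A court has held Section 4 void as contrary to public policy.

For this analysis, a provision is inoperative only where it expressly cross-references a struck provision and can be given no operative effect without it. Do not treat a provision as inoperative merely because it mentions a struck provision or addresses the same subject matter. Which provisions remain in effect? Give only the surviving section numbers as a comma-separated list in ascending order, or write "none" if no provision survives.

Section 4 is struck. Section 7 has no operative effect of its own apart from Section 4 and is therefore inoperative. Section 8 merely fixes the trust for Section 4; with Section 4 gone it has nothing to operate on and falls away. Section 9 makes Section 4 an essential term, and Section 4 is the provision held invalid; under Section 9, the entire will is therefore void. No provision of the will survives.

none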